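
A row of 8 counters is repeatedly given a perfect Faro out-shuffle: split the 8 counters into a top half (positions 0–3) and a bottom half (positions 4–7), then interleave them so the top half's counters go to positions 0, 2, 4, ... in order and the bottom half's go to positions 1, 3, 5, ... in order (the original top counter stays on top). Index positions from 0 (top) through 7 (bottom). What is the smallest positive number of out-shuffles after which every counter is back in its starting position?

3

The out-shuffle permutes the 8 positions with cycle lengths [1, 1, 3, 3].
Every counter is home exactly when every cycle has completed a whole number of laps, i.e. after lcm(1, 3) = 3 out-shuffles.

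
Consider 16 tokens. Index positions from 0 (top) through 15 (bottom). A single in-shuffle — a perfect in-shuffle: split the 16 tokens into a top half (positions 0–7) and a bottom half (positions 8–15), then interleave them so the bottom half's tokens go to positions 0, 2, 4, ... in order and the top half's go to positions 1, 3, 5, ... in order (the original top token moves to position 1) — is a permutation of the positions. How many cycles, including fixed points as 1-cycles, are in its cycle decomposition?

2

Trace each unvisited position around until it returns:
(0 1 3 7 15 14 12 8) (2 5 11 6 13 10 4 9)
2 cycles in total.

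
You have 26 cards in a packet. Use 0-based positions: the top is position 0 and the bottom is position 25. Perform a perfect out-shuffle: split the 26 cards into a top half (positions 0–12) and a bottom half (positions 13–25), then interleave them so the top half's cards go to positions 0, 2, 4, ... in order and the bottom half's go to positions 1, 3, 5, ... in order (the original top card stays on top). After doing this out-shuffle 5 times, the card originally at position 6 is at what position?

Track the card's position through each out-shuffle:
6 → 12 → 24 → 23 → 21 → 17

17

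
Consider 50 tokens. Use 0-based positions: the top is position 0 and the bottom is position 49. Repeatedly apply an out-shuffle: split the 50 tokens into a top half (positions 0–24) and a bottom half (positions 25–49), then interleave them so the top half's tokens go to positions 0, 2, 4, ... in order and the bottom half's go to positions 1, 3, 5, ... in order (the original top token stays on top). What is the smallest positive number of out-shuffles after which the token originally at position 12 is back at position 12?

21

Follow position 12 under repeated out-shuffles:
12 → 24 → 48 → 47 → 45 → 41 → 33 → 17 → ... → 12 (length 21)
It first returns after 21 out-shuffles.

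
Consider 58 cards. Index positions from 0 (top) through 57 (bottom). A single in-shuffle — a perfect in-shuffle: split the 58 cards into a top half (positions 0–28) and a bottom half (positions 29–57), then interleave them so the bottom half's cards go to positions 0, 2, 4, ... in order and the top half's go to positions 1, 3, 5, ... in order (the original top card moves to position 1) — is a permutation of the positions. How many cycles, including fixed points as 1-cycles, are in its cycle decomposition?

Trace each unvisited position around until it returns:
(0 1 3 7 15 31 ... len 58)
1 cycle in total.

1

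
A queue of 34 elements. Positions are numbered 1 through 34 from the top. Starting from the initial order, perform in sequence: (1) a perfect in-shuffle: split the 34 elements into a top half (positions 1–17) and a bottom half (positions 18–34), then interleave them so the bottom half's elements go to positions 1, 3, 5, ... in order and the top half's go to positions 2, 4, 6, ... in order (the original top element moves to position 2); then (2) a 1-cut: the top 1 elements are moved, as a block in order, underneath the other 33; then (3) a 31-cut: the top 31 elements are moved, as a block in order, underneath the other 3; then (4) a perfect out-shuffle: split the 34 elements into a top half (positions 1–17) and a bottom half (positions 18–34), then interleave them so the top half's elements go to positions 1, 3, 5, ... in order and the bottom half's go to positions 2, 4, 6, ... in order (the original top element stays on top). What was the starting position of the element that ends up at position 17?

21

Undo the operations in reverse order, starting from position 17:
  undo op 4 (out-shuffle, from top half): 17 ← 9
  undo op 3 (cut 31): 9 ← 6
  undo op 2 (cut 1): 6 ← 7
  undo op 1 (in-shuffle, from bottom half): 7 ← 21
So the element at position 17 came from original position 21.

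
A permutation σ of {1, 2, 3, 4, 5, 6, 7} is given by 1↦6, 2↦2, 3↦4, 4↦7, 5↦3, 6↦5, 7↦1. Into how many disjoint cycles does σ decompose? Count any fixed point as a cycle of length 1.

Cycle decomposition: (1 6 5 3 4 7) (2).
2 cycles.

2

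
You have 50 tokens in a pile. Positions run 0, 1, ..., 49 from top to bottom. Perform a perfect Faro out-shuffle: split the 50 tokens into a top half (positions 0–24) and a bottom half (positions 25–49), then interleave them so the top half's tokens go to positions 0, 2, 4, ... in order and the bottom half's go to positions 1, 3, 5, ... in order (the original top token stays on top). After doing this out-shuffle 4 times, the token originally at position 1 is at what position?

16

Track the token's position through each out-shuffle:
1 → 2 → 4 → 8 → 16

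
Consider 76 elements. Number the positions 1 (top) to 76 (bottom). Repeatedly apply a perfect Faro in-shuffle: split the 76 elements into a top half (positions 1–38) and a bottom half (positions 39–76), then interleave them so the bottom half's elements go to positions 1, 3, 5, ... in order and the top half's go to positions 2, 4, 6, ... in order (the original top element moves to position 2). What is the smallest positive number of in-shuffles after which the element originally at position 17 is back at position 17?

Follow position 17 under repeated in-shuffles:
17 → 34 → 68 → 59 → 41 → 5 → 10 → 20 → ... → 17 (length 30)
It first returns after 30 in-shuffles.

30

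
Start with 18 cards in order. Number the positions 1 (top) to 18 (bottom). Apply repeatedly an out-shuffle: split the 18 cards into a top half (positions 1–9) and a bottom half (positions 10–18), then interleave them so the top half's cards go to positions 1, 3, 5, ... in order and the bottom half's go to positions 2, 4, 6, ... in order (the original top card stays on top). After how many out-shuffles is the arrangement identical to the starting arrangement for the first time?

The out-shuffle permutes the 18 positions with cycle lengths [1, 1, 8, 8].
Every card is home exactly when every cycle has completed a whole number of laps, i.e. after lcm(1, 8) = 8 out-shuffles.

8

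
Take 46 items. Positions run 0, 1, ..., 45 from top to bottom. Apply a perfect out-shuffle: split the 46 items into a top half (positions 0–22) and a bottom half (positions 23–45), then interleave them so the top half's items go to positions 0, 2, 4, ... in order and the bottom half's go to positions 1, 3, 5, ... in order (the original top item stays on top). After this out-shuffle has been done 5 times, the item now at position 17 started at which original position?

16

Work backwards from position 17, undoing one out-shuffle at a time:
17 ← 31 ← 38 ← 19 ← 32 ← 16
So the item now at position 17 started at position 16.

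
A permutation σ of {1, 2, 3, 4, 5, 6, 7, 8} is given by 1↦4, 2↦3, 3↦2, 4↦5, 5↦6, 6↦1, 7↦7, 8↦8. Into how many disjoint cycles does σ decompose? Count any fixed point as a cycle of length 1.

4

Cycle decomposition: (1 4 5 6) (2 3) (7) (8).
4 cycles.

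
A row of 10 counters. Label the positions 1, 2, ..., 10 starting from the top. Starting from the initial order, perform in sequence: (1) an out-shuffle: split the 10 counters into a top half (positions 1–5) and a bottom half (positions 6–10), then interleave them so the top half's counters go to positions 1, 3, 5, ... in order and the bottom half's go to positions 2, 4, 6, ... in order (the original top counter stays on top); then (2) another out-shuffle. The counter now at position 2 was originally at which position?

8

Undo the operations in reverse order, starting from position 2:
  undo op 2 (out-shuffle, from bottom half): 2 ← 6
  undo op 1 (out-shuffle, from bottom half): 6 ← 8
So the counter at position 2 came from original position 8.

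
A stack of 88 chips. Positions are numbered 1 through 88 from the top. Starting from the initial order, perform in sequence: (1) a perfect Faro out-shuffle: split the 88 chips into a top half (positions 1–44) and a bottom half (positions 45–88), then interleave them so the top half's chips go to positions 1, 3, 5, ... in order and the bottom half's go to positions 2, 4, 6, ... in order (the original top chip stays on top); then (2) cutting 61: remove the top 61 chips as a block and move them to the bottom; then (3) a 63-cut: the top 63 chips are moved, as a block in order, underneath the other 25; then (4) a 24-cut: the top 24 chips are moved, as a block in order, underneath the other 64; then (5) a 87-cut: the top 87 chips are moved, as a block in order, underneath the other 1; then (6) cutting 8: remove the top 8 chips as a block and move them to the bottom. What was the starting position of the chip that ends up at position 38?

9

Undo the operations in reverse order, starting from position 38:
  undo op 6 (cut 8): 38 ← 46
  undo op 5 (cut 87): 46 ← 45
  undo op 4 (cut 24): 45 ← 69
  undo op 3 (cut 63): 69 ← 44
  undo op 2 (cut 61): 44 ← 17
  undo op 1 (out-shuffle, from top half): 17 ← 9
So the chip at position 38 came from original position 9.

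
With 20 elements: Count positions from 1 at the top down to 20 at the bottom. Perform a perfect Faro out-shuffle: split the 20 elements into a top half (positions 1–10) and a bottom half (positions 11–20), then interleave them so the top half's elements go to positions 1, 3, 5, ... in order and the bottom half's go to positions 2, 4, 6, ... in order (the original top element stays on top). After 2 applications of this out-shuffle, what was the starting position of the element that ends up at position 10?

Work backwards from position 10, undoing one out-shuffle at a time:
10 ← 15 ← 8
So the element now at position 10 started at position 8.

8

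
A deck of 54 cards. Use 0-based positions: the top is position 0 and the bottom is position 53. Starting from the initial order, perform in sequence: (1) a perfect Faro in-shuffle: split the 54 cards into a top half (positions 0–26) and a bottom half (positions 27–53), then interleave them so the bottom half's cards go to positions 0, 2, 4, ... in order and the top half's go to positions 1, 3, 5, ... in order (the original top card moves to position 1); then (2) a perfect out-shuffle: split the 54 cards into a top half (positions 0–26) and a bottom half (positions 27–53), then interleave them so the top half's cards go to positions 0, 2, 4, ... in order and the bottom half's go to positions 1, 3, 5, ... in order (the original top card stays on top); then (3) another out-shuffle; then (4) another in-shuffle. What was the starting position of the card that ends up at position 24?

Undo the operations in reverse order, starting from position 24:
  undo op 4 (in-shuffle, from bottom half): 24 ← 39
  undo op 3 (out-shuffle, from bottom half): 39 ← 46
  undo op 2 (out-shuffle, from top half): 46 ← 23
  undo op 1 (in-shuffle, from top half): 23 ← 11
So the card at position 24 came from original position 11.

11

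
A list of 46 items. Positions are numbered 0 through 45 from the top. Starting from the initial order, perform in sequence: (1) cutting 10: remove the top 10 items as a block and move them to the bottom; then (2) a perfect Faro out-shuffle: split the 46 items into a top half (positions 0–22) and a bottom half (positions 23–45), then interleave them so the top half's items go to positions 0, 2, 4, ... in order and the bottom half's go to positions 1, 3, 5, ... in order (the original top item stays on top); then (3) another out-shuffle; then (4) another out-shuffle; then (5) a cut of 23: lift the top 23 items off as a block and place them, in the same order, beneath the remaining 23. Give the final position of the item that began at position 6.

44

Track the item from position 6 forward through each operation:
  after op 1 (cut 10): 6 → 42
  after op 2 (out-shuffle): 42 → 39
  after op 3 (out-shuffle): 39 → 33
  after op 4 (out-shuffle): 33 → 21
  after op 5 (cut 23): 21 → 44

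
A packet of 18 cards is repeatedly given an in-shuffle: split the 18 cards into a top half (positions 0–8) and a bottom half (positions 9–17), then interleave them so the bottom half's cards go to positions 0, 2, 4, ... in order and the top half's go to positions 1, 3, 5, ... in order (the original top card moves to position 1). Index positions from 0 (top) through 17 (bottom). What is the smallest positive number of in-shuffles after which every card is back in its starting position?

18

The in-shuffle permutes the 18 positions with cycle lengths [18].
Every card is home exactly when every cycle has completed a whole number of laps, i.e. after lcm(18) = 18 in-shuffles.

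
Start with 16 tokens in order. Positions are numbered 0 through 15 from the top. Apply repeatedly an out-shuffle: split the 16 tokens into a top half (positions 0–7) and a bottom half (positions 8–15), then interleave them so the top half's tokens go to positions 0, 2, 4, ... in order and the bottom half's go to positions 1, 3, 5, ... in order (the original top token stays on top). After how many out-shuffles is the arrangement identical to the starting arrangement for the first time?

The out-shuffle permutes the 16 positions with cycle lengths [1, 1, 2, 4, 4, 4].
Every token is home exactly when every cycle has completed a whole number of laps, i.e. after lcm(1, 2, 4) = 4 out-shuffles.

4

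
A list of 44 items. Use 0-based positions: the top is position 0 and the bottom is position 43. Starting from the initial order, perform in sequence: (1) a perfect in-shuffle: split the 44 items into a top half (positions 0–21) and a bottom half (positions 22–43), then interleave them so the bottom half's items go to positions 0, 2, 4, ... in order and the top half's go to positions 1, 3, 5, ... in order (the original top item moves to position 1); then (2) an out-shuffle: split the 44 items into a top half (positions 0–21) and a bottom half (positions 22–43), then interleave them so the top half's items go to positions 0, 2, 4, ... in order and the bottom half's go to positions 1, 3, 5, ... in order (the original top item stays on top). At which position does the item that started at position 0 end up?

Track the item from position 0 forward through each operation:
  after op 1 (in-shuffle): 0 → 1
  after op 2 (out-shuffle): 1 → 2

2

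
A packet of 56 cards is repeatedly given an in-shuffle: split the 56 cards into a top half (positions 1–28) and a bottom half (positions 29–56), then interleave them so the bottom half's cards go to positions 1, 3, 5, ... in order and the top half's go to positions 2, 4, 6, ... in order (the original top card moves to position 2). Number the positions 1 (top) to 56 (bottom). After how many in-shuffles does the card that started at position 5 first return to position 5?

Follow position 5 under repeated in-shuffles:
5 → 10 → 20 → 40 → 23 → 46 → 35 → 13 → 26 → 52 → 47 → 37 → 17 → 34 → 11 → 22 → 44 → 31 → 5
It first returns after 18 in-shuffles.

18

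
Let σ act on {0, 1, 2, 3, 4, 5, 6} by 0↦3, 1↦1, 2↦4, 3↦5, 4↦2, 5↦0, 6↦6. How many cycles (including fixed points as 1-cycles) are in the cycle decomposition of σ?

Cycle decomposition: (0 3 5) (1) (2 4) (6).
4 cycles.

4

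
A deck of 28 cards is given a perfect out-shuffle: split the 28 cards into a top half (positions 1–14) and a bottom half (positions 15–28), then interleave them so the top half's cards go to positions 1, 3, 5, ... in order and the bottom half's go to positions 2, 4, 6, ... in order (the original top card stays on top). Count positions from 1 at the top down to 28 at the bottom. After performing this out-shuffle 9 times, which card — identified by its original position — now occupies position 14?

15

Work backwards from position 14, undoing one out-shuffle at a time:
14 ← 21 ← 11 ← 6 ← 17 ← 9 ← 5 ← 3 ← 2 ← 15
So the card now at position 14 started at position 15.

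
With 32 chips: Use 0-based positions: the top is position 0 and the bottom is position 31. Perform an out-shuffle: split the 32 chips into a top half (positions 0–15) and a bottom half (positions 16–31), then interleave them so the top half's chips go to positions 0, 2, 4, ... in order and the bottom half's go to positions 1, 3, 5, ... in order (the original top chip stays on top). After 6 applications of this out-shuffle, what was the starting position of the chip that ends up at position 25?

Work backwards from position 25, undoing one out-shuffle at a time:
25 ← 28 ← 14 ← 7 ← 19 ← 25 ← 28
So the chip now at position 25 started at position 28.

28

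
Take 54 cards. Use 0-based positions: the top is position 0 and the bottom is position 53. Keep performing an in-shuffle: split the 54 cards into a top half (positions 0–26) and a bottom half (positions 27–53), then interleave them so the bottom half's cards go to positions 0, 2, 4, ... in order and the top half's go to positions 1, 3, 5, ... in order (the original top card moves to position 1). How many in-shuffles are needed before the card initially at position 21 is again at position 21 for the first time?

4

Follow position 21 under repeated in-shuffles:
21 → 43 → 32 → 10 → 21
It first returns after 4 in-shuffles.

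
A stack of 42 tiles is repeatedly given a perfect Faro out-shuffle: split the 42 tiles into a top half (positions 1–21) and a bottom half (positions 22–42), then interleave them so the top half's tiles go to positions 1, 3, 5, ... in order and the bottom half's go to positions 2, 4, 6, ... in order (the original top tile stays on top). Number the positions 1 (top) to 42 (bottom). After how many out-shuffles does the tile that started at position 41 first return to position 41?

Follow position 41 under repeated out-shuffles:
41 → 40 → 38 → 34 → 26 → 10 → 19 → 37 → 32 → 22 → 2 → 3 → 5 → 9 → 17 → 33 → 24 → 6 → 11 → 21 → 41
It first returns after 20 out-shuffles.

20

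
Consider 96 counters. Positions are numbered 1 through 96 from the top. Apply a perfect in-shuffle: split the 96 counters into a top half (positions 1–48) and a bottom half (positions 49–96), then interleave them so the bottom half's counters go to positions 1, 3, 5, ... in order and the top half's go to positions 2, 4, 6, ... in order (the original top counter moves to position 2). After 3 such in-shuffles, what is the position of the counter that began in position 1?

8

Track the counter's position through each in-shuffle:
1 → 2 → 4 → 8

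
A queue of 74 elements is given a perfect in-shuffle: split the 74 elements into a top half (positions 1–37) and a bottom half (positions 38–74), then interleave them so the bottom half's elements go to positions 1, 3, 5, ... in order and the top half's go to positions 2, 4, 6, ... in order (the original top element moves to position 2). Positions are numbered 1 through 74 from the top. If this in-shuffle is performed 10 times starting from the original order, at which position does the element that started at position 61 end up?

Track the element's position through each in-shuffle:
61 → 47 → 19 → 38 → 1 → 2 → 4 → 8 → 16 → 32 → 64

64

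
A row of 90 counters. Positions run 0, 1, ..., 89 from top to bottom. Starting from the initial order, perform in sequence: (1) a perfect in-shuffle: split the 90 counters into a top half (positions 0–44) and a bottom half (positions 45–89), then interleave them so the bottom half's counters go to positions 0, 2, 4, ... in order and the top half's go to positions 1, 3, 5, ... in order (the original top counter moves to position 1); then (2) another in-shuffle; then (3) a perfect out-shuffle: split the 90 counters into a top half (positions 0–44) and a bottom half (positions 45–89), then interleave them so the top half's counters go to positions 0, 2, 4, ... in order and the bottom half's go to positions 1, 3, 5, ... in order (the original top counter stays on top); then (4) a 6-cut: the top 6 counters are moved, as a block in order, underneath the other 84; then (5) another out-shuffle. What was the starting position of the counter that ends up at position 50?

37

Undo the operations in reverse order, starting from position 50:
  undo op 5 (out-shuffle, from top half): 50 ← 25
  undo op 4 (cut 6): 25 ← 31
  undo op 3 (out-shuffle, from bottom half): 31 ← 60
  undo op 2 (in-shuffle, from bottom half): 60 ← 75
  undo op 1 (in-shuffle, from top half): 75 ← 37
So the counter at position 50 came from original position 37.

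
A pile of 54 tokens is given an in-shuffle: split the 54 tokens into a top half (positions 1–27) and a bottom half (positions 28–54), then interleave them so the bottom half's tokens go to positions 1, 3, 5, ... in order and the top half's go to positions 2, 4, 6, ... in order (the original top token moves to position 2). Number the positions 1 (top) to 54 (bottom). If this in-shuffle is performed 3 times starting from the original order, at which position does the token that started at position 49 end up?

Track the token's position through each in-shuffle:
49 → 43 → 31 → 7

7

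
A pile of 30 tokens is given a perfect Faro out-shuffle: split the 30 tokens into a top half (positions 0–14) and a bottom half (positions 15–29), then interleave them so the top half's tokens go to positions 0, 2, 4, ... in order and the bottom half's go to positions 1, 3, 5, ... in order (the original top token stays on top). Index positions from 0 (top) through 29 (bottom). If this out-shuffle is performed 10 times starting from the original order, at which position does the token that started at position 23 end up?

Track the token's position through each out-shuffle:
23 → 17 → 5 → 10 → 20 → 11 → 22 → 15 → 1 → 2 → 4

4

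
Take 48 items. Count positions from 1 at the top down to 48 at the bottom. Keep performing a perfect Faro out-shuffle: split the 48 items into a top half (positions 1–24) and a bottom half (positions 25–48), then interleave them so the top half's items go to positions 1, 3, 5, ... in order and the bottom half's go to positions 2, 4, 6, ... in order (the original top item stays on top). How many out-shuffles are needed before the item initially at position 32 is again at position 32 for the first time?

23

Follow position 32 under repeated out-shuffles:
32 → 16 → 31 → 14 → 27 → 6 → 11 → 21 → ... → 32 (length 23)
It first returns after 23 out-shuffles.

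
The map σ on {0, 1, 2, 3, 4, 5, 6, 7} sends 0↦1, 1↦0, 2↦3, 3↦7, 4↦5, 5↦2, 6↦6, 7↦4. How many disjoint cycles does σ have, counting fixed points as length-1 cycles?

3

Cycle decomposition: (0 1) (2 3 7 4 5) (6).
3 cycles.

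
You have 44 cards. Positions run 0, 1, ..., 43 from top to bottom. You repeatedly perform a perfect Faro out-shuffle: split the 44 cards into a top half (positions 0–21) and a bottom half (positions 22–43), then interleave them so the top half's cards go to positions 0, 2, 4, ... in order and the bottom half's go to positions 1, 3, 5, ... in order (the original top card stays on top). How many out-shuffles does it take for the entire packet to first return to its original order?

The out-shuffle permutes the 44 positions with cycle lengths [1, 1, 14, 14, 14].
Every card is home exactly when every cycle has completed a whole number of laps, i.e. after lcm(1, 14) = 14 out-shuffles.

14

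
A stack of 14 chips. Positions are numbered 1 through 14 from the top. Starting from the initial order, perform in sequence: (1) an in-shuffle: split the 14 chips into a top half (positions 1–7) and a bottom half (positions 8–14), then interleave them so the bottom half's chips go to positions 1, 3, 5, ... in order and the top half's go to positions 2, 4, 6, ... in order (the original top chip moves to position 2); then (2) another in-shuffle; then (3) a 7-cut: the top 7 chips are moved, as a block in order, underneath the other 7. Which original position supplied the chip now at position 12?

Undo the operations in reverse order, starting from position 12:
  undo op 3 (cut 7): 12 ← 5
  undo op 2 (in-shuffle, from bottom half): 5 ← 10
  undo op 1 (in-shuffle, from top half): 10 ← 5
So the chip at position 12 came from original position 5.

5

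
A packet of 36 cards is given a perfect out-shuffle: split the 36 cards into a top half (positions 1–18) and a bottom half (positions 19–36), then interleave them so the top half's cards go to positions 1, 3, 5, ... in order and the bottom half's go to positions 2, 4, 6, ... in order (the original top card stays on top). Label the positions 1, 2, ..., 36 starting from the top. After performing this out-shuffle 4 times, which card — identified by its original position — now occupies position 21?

11

Work backwards from position 21, undoing one out-shuffle at a time:
21 ← 11 ← 6 ← 21 ← 11
So the card now at position 21 started at position 11.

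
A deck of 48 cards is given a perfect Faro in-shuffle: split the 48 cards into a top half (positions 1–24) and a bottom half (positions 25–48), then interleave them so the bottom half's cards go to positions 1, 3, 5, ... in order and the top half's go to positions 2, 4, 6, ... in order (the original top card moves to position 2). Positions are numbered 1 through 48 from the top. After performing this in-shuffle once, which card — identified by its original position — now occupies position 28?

Work backwards from position 28, undoing one in-shuffle at a time:
28 ← 14
So the card now at position 28 started at position 14.

14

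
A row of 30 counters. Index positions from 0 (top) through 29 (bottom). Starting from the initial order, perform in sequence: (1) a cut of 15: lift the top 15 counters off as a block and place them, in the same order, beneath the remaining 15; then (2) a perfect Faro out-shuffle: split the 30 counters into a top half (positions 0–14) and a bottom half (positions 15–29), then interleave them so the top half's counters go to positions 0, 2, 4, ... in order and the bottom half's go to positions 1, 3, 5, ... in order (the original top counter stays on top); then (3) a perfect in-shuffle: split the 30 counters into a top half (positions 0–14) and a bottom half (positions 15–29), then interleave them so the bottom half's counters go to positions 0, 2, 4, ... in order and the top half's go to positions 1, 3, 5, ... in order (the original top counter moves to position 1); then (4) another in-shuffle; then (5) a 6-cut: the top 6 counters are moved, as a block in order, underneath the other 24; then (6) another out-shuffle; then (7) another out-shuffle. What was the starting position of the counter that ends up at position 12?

Undo the operations in reverse order, starting from position 12:
  undo op 7 (out-shuffle, from top half): 12 ← 6
  undo op 6 (out-shuffle, from top half): 6 ← 3
  undo op 5 (cut 6): 3 ← 9
  undo op 4 (in-shuffle, from top half): 9 ← 4
  undo op 3 (in-shuffle, from bottom half): 4 ← 17
  undo op 2 (out-shuffle, from bottom half): 17 ← 23
  undo op 1 (cut 15): 23 ← 8
So the counter at position 12 came from original position 8.

8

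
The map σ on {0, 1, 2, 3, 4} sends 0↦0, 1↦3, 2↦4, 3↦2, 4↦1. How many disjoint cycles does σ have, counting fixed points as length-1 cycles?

2

Cycle decomposition: (0) (1 3 2 4).
2 cycles.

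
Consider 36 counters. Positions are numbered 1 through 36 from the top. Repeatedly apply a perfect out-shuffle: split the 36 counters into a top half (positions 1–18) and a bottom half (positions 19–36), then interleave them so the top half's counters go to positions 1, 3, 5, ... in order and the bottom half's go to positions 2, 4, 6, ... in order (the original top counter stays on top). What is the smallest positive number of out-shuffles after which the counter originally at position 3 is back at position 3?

Follow position 3 under repeated out-shuffles:
3 → 5 → 9 → 17 → 33 → 30 → 24 → 12 → 23 → 10 → 19 → 2 → 3
It first returns after 12 out-shuffles.

12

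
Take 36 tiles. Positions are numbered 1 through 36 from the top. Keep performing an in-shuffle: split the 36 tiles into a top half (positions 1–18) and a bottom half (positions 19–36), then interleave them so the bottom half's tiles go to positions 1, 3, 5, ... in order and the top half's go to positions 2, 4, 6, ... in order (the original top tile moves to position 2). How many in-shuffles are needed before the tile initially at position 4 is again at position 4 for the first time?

36

Follow position 4 under repeated in-shuffles:
4 → 8 → 16 → 32 → 27 → 17 → 34 → 31 → ... → 4 (length 36)
It first returns after 36 in-shuffles.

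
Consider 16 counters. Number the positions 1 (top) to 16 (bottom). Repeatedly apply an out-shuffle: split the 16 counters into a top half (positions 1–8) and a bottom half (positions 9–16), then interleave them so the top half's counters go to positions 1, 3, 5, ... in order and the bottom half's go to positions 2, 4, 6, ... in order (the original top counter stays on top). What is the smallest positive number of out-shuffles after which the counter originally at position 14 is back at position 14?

Follow position 14 under repeated out-shuffles:
14 → 12 → 8 → 15 → 14
It first returns after 4 out-shuffles.

4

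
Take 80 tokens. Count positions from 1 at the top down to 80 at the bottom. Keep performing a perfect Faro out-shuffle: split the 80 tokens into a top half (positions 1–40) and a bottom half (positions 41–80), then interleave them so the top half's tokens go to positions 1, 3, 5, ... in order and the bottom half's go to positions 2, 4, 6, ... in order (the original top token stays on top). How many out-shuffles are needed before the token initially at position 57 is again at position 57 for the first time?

Follow position 57 under repeated out-shuffles:
57 → 34 → 67 → 54 → 28 → 55 → 30 → 59 → ... → 57 (length 39)
It first returns after 39 out-shuffles.

39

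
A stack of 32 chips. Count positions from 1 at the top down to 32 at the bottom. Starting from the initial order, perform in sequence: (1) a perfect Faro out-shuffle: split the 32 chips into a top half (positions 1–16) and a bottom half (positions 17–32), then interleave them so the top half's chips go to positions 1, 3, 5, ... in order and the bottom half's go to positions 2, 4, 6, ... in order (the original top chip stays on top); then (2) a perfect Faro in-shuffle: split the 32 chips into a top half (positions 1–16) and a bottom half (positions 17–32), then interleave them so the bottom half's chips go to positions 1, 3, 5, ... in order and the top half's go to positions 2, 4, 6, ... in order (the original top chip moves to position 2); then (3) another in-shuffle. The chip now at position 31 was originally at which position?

24

Undo the operations in reverse order, starting from position 31:
  undo op 3 (in-shuffle, from bottom half): 31 ← 32
  undo op 2 (in-shuffle, from top half): 32 ← 16
  undo op 1 (out-shuffle, from bottom half): 16 ← 24
So the chip at position 31 came from original position 24.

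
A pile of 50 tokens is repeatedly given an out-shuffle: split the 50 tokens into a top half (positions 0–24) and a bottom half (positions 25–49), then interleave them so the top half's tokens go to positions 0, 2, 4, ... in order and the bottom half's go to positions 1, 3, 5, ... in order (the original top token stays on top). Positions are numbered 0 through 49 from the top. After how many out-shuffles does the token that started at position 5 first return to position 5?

21

Follow position 5 under repeated out-shuffles:
5 → 10 → 20 → 40 → 31 → 13 → 26 → 3 → ... → 5 (length 21)
It first returns after 21 out-shuffles.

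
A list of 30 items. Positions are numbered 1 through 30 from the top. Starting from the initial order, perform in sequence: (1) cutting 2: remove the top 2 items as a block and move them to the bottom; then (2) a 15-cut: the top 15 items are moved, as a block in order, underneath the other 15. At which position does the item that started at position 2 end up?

15

Track the item from position 2 forward through each operation:
  after op 1 (cut 2): 2 → 30
  after op 2 (cut 15): 30 → 15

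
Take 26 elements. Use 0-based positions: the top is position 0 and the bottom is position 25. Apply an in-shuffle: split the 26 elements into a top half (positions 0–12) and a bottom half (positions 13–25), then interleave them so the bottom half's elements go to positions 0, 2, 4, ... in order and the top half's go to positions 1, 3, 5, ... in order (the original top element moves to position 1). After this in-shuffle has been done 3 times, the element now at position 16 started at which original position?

Work backwards from position 16, undoing one in-shuffle at a time:
16 ← 21 ← 10 ← 18
So the element now at position 16 started at position 18.

18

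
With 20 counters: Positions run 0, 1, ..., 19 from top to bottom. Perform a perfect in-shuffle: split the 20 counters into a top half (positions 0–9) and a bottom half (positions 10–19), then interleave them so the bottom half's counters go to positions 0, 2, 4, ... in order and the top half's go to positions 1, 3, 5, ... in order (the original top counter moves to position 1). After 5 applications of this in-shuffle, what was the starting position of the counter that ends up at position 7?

Work backwards from position 7, undoing one in-shuffle at a time:
7 ← 3 ← 1 ← 0 ← 10 ← 15
So the counter now at position 7 started at position 15.

15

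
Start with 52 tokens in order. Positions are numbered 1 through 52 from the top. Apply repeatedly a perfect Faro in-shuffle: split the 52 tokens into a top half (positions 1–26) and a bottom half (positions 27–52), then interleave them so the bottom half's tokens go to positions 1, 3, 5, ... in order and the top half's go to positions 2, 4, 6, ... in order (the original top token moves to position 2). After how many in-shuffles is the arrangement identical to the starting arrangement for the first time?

The in-shuffle permutes the 52 positions with cycle lengths [52].
Every token is home exactly when every cycle has completed a whole number of laps, i.e. after lcm(52) = 52 in-shuffles.

52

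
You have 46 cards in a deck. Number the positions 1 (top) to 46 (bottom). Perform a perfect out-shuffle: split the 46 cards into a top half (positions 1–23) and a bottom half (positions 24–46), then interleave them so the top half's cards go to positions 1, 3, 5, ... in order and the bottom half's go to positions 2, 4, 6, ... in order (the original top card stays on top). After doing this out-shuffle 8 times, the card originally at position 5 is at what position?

35

Track the card's position through each out-shuffle:
5 → 9 → 17 → 33 → 20 → 39 → 32 → 18 → 35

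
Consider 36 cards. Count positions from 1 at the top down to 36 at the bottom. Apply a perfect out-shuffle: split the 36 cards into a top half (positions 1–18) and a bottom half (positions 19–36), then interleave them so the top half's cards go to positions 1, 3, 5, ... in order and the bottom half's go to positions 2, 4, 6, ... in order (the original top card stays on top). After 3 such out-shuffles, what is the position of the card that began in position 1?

1

Position 1 is a fixed point of every out-shuffle, so the card never moves.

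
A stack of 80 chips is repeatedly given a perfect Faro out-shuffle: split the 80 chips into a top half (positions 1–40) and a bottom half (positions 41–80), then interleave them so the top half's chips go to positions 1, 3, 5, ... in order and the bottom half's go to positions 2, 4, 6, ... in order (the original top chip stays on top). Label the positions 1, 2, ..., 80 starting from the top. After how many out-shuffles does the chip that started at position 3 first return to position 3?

39

Follow position 3 under repeated out-shuffles:
3 → 5 → 9 → 17 → 33 → 65 → 50 → 20 → ... → 3 (length 39)
It first returns after 39 out-shuffles.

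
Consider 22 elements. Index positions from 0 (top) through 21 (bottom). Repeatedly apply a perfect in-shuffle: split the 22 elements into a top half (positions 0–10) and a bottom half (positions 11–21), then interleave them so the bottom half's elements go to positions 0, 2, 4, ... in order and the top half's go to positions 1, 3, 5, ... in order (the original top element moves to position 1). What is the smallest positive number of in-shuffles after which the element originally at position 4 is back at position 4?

11

Follow position 4 under repeated in-shuffles:
4 → 9 → 19 → 16 → 10 → 21 → 20 → 18 → 14 → 6 → 13 → 4
It first returns after 11 in-shuffles.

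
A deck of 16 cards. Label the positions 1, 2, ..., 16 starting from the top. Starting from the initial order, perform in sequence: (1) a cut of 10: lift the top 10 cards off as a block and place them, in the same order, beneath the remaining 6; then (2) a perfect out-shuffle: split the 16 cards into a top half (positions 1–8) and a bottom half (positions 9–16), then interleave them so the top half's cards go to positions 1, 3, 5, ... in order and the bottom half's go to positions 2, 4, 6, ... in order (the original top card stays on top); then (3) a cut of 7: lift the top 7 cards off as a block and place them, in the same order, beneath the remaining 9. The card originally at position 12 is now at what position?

Track the card from position 12 forward through each operation:
  after op 1 (cut 10): 12 → 2
  after op 2 (out-shuffle): 2 → 3
  after op 3 (cut 7): 3 → 12

12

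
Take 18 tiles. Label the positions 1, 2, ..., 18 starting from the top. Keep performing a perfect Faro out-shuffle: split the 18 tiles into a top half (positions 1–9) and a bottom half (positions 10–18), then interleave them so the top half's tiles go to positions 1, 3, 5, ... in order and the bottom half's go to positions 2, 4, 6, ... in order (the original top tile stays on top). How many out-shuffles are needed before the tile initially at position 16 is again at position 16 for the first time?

8

Follow position 16 under repeated out-shuffles:
16 → 14 → 10 → 2 → 3 → 5 → 9 → 17 → 16
It first returns after 8 out-shuffles.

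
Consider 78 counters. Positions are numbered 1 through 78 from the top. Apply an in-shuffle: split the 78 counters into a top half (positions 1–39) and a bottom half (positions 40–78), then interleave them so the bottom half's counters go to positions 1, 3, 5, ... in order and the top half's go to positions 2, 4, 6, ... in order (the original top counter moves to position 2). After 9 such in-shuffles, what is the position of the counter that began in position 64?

62

Track the counter's position through each in-shuffle:
64 → 49 → 19 → 38 → 76 → 73 → 67 → 55 → 31 → 62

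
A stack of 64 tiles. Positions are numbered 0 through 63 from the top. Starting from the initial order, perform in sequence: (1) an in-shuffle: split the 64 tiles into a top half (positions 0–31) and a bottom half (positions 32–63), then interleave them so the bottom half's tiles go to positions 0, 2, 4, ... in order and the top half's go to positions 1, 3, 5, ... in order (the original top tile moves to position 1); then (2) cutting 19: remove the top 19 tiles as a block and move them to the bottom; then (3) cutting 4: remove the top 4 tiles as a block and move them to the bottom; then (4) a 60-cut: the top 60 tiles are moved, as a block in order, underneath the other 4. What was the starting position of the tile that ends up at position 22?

20

Undo the operations in reverse order, starting from position 22:
  undo op 4 (cut 60): 22 ← 18
  undo op 3 (cut 4): 18 ← 22
  undo op 2 (cut 19): 22 ← 41
  undo op 1 (in-shuffle, from top half): 41 ← 20
So the tile at position 22 came from original position 20.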